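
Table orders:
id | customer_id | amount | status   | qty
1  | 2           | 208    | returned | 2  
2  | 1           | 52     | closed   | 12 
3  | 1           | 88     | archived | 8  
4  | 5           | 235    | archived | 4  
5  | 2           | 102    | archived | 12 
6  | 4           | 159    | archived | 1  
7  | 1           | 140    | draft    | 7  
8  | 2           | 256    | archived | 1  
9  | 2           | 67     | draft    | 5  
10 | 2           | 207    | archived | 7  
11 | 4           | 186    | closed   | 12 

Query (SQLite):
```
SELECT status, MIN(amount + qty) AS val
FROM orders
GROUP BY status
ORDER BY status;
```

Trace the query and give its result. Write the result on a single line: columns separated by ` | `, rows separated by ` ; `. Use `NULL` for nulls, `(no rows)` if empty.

archived | 96 ; closed | 64 ; draft | 72 ; returned | 210

For each row compute amount + qty.
Group by status; take MIN of the expression per group.
  archived: ids {3, 4, 5, 6, 8, 10} → MIN(amount + qty)=96
  closed: ids {2, 11} → MIN(amount + qty)=64
  draft: ids {7, 9} → MIN(amount + qty)=72
  returned: ids {1} → MIN(amount + qty)=210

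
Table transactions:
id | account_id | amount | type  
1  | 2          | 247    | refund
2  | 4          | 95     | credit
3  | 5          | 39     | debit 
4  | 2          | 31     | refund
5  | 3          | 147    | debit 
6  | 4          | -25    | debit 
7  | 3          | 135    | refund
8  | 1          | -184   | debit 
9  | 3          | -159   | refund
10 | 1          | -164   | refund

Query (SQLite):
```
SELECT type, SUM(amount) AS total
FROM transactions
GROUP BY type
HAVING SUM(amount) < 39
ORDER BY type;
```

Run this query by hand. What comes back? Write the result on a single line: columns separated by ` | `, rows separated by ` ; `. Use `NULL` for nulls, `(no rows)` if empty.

Partition transactions by type; compute SUM(amount) within each group.
HAVING: keep groups where SUM(amount) < 39.
  credit: ids {2} → SUM(amount)=95
  debit: ids {3, 5, 6, 8} → SUM(amount)=-23
  refund: ids {1, 4, 7, 9, 10} → SUM(amount)=90

debit | -23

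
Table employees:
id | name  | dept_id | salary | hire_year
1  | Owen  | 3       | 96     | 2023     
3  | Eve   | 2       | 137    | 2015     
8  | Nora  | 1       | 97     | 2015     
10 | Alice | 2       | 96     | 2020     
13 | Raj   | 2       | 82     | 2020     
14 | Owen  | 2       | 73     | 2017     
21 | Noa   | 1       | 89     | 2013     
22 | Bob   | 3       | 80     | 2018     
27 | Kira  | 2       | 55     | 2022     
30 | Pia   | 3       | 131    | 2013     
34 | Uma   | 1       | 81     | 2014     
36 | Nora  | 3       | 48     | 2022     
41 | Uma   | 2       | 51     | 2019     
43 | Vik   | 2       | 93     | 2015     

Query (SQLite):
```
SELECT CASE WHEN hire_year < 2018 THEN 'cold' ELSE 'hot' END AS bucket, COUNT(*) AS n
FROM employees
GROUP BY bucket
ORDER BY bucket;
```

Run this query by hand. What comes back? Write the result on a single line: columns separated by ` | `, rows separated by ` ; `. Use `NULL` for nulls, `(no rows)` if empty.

cold | 7 ; hot | 7

Bucket rows by hire_year < 2018 → 'cold' else 'hot'; count each bucket.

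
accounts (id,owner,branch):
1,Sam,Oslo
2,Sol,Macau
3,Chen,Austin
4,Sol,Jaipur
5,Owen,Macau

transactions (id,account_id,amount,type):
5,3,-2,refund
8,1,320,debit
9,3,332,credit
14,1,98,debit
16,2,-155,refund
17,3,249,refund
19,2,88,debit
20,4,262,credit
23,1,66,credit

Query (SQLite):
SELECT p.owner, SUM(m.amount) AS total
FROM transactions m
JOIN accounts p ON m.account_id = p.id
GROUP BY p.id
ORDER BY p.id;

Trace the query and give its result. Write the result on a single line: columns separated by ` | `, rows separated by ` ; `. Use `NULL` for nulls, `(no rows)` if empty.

Join each transactions row to its accounts via account_id.
Group joined rows by accounts.id; compute SUM(m.amount) per group.
  1: ids {8, 14, 23} → SUM(m.amount)=484
  2: ids {16, 19} → SUM(m.amount)=-67
  3: ids {5, 9, 17} → SUM(m.amount)=579
  4: ids {20} → SUM(m.amount)=262

Sam | 484 ; Sol | -67 ; Chen | 579 ; Sol | 262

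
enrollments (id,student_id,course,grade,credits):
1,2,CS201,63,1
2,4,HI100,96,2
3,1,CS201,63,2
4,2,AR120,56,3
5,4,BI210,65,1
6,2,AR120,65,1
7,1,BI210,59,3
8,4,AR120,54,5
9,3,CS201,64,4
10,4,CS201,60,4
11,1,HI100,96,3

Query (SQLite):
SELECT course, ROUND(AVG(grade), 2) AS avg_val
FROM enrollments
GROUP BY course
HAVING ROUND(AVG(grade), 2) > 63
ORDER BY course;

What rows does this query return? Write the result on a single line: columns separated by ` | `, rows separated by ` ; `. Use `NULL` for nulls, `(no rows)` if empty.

HI100 | 96

Partition enrollments by course; compute ROUND(AVG(grade), 2) within each group.
HAVING: keep groups where ROUND(AVG(grade), 2) > 63.
  AR120: ids {4, 6, 8} → ROUND(AVG(grade), 2)=58.33
  BI210: ids {5, 7} → ROUND(AVG(grade), 2)=62
  CS201: ids {1, 3, 9, 10} → ROUND(AVG(grade), 2)=62.5
  HI100: ids {2, 11} → ROUND(AVG(grade), 2)=96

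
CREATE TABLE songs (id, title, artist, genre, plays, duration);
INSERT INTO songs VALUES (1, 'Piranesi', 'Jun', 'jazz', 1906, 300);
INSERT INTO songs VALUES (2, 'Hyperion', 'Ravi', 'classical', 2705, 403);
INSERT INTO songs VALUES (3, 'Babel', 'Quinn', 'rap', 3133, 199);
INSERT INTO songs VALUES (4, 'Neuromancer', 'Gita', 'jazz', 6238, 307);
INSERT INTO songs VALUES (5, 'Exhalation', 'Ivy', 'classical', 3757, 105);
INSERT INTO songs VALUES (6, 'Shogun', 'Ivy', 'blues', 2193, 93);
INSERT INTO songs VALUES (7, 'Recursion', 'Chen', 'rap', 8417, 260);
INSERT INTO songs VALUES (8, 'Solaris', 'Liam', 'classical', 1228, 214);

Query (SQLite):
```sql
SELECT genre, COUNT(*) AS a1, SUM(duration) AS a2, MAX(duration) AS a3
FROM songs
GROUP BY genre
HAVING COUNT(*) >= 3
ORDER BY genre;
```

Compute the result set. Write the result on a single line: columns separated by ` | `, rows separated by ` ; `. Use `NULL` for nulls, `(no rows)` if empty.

classical | 3 | 722 | 403

Group songs by genre.
Per group compute: COUNT(*), SUM(duration), MAX(duration).
HAVING: drop groups with fewer than 3 rows.
  blues: ids {6} → COUNT(*)=1, SUM(duration)=93, MAX(duration)=93
  classical: ids {2, 5, 8} → COUNT(*)=3, SUM(duration)=722, MAX(duration)=403
  jazz: ids {1, 4} → COUNT(*)=2, SUM(duration)=607, MAX(duration)=307
  rap: ids {3, 7} → COUNT(*)=2, SUM(duration)=459, MAX(duration)=260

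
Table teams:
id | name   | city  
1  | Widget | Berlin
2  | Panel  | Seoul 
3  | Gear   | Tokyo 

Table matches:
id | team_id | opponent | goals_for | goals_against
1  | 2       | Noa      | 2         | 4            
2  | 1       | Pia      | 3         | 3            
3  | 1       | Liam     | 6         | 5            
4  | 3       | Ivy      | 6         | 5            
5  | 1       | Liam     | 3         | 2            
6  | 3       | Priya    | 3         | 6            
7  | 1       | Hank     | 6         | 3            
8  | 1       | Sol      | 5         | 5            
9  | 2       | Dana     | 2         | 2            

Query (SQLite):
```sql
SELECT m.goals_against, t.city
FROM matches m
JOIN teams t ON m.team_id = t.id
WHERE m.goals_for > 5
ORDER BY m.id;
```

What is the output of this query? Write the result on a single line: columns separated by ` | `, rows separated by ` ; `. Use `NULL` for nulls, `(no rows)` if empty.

Each matches row matches the teams row where team_id = teams.id.
Then keep rows with m.goals_for > 5.

5 | Berlin ; 5 | Tokyo ; 3 | Berlin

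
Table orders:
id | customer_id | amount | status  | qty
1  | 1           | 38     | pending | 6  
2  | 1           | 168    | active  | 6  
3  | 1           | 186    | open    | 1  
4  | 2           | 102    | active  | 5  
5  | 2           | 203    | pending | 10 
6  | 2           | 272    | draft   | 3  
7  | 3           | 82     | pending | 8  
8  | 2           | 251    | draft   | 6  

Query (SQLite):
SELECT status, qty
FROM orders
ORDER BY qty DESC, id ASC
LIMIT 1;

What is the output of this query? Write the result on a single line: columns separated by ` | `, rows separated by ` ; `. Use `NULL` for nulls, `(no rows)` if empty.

Sort by qty desc, tiebreak id asc: (10, id=5), (8, id=7), (6, id=1), (6, id=2) …. Take first 1.

pending | 10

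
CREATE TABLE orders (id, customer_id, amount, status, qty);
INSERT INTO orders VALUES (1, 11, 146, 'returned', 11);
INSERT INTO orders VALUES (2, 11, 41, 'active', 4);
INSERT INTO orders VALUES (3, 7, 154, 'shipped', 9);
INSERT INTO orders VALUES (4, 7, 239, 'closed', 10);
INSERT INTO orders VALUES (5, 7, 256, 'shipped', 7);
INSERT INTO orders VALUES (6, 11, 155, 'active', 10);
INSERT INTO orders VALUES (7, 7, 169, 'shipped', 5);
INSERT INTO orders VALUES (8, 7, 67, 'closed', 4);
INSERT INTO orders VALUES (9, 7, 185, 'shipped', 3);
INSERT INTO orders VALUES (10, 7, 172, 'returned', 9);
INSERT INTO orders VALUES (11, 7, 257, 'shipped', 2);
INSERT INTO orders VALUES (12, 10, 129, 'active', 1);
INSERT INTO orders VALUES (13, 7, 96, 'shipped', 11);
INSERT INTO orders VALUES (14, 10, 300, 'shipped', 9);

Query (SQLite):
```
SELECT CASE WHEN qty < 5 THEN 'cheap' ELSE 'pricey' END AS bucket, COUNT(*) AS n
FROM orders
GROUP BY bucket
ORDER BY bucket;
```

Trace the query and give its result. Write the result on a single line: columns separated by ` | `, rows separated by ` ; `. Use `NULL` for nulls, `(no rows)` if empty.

cheap | 5 ; pricey | 9

Bucket rows by qty < 5 → 'cheap' else 'pricey'; count each bucket.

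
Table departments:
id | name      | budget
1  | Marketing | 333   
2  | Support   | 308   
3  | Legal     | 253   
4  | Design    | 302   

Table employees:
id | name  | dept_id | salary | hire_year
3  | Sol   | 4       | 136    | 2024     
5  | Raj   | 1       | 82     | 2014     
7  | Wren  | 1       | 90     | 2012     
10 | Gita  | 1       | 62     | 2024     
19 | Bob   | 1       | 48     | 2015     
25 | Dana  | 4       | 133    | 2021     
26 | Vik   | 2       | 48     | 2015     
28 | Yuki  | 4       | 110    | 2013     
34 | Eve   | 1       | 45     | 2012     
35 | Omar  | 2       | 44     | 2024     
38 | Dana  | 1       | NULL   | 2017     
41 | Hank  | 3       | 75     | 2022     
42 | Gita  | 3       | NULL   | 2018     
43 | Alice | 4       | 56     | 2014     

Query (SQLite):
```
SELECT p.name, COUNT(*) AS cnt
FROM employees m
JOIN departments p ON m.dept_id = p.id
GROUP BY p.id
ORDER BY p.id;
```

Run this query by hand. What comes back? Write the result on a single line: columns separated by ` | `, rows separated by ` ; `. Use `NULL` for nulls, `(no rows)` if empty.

Marketing | 6 ; Support | 2 ; Legal | 2 ; Design | 4

Join each employees row to its departments via dept_id.
Group joined rows by departments.id; compute COUNT(*) per group.
  1: ids {5, 7, 10, 19, 34, 38} → COUNT(*)=6
  2: ids {26, 35} → COUNT(*)=2
  3: ids {41, 42} → COUNT(*)=2
  4: ids {3, 25, 28, 43} → COUNT(*)=4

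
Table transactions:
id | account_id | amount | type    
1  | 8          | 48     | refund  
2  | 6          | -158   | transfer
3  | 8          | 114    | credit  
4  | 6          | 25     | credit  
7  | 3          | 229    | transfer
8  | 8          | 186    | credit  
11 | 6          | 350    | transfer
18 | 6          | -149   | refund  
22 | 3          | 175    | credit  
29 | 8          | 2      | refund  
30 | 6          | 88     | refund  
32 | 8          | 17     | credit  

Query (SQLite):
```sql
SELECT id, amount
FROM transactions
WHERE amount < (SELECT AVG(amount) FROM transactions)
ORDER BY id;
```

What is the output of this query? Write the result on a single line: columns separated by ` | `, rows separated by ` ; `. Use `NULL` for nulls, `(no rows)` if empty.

1 | 48 ; 2 | -158 ; 4 | 25 ; 18 | -149 ; 29 | 2 ; 32 | 17

Scalar subquery: AVG(amount) over all transactions rows = 77.25.
Keep rows where amount < that value.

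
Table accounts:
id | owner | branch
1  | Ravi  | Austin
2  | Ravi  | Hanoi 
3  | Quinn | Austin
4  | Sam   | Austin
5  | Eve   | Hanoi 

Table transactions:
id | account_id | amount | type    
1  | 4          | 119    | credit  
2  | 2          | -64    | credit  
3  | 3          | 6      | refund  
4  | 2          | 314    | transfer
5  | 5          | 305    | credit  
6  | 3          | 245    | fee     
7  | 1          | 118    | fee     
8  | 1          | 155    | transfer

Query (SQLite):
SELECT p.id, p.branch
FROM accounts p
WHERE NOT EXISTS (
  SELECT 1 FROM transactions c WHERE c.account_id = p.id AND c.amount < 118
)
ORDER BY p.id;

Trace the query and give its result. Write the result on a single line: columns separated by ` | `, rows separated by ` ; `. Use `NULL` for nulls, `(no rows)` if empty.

1 | Austin ; 4 | Austin ; 5 | Hanoi

For each accounts row, check whether any transactions with matching account_id has amount < 118.
Keep rows where that is false.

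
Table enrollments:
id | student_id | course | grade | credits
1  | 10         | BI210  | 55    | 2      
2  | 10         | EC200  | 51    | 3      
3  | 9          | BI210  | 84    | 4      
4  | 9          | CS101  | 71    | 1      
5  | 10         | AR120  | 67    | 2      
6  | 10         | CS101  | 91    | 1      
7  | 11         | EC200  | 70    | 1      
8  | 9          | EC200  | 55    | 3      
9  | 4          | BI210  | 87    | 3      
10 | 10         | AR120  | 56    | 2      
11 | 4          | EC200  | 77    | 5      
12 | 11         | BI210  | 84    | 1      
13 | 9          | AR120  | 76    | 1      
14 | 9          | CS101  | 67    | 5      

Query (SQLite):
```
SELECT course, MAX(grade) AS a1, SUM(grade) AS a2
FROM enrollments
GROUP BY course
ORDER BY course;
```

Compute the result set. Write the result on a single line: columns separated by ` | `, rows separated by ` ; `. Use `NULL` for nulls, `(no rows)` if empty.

AR120 | 76 | 199 ; BI210 | 87 | 310 ; CS101 | 91 | 229 ; EC200 | 77 | 253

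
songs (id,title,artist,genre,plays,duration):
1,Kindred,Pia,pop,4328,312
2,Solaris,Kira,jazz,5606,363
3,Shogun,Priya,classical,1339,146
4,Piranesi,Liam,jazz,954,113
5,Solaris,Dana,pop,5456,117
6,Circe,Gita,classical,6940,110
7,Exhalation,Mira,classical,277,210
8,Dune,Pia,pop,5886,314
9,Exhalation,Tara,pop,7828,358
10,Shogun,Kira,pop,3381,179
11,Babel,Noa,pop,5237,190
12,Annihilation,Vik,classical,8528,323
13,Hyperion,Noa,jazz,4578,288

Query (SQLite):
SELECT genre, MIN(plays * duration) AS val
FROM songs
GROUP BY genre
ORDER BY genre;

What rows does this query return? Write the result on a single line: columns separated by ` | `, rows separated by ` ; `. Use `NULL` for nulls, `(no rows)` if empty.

For each row compute plays * duration.
Group by genre; take MIN of the expression per group.
  classical: ids {3, 6, 7, 12} → MIN(plays * duration)=58170
  jazz: ids {2, 4, 13} → MIN(plays * duration)=107802
  pop: ids {1, 5, 8, 9, 10, 11} → MIN(plays * duration)=605199

classical | 58170 ; jazz | 107802 ; pop | 605199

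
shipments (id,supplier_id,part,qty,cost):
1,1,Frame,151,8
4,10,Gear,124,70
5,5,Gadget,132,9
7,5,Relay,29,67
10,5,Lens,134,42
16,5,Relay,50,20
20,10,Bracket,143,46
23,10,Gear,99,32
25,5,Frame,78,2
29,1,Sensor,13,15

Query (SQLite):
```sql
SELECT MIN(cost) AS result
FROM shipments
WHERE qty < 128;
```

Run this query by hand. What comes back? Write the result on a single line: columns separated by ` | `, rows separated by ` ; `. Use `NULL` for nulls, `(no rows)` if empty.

2

Rows where qty < 128 → cost values: [70, 67, 20, 32, 2, 15].
MIN of non-NULL values = 2.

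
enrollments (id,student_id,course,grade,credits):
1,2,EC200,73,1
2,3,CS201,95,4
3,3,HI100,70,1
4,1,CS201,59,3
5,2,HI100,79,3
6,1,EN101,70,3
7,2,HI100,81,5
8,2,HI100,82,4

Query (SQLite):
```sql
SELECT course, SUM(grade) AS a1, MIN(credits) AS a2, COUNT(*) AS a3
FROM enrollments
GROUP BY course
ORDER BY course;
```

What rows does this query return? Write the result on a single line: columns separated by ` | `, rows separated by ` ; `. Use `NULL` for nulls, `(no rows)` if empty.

CS201 | 154 | 3 | 2 ; EC200 | 73 | 1 | 1 ; EN101 | 70 | 3 | 1 ; HI100 | 312 | 1 | 4

Group enrollments by course.
Per group compute: SUM(grade), MIN(credits), COUNT(*).
  CS201: ids {2, 4} → SUM(grade)=154, MIN(credits)=3, COUNT(*)=2
  EC200: ids {1} → SUM(grade)=73, MIN(credits)=1, COUNT(*)=1
  EN101: ids {6} → SUM(grade)=70, MIN(credits)=3, COUNT(*)=1
  HI100: ids {3, 5, 7, 8} → SUM(grade)=312, MIN(credits)=1, COUNT(*)=4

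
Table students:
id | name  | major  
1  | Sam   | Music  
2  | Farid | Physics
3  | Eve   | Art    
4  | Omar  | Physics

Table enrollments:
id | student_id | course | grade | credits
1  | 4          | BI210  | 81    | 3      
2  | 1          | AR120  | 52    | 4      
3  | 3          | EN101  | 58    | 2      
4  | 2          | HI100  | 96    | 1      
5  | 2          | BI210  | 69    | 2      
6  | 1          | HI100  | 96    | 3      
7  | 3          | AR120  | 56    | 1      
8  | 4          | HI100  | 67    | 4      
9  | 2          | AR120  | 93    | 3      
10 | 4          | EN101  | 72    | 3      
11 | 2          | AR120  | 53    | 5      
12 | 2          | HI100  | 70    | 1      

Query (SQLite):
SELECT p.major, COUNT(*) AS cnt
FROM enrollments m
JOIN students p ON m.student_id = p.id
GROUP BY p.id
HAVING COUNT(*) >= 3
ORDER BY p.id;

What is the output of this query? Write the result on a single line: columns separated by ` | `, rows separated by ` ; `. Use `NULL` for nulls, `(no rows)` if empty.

Physics | 5 ; Physics | 3

Join each enrollments row to its students via student_id.
Group joined rows by students.id; compute COUNT(*) per group.
HAVING: keep groups with count ≥ 3.
  1: ids {2, 6} → COUNT(*)=2
  2: ids {4, 5, 9, 11, 12} → COUNT(*)=5
  3: ids {3, 7} → COUNT(*)=2
  4: ids {1, 8, 10} → COUNT(*)=3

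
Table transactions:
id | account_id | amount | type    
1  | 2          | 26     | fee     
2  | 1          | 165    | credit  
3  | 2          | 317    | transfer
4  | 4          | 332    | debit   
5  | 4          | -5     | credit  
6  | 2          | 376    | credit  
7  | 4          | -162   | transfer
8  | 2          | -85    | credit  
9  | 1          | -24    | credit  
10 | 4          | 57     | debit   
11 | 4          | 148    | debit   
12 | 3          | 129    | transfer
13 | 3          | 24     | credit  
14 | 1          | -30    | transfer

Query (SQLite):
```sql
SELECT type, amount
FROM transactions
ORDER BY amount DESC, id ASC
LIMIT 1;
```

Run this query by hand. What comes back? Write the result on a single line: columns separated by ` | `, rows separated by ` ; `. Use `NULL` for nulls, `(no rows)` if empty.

Sort by amount desc, tiebreak id asc: (376, id=6), (332, id=4), (317, id=3), (165, id=2) …. Take first 1.

credit | 376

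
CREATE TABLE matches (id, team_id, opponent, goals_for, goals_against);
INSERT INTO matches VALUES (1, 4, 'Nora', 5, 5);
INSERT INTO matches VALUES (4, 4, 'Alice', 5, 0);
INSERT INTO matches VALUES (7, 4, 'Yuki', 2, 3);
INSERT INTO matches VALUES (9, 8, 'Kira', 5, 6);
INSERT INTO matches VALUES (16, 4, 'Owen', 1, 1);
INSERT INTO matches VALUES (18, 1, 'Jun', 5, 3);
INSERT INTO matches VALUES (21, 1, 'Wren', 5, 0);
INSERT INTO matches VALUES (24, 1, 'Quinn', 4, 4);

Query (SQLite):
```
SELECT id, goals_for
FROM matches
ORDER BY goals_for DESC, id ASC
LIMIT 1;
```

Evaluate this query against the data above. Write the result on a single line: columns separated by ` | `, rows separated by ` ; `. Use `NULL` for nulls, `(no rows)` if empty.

Sort by goals_for desc, tiebreak id asc: (5, id=1), (5, id=4), (5, id=9), (5, id=18) …. Take first 1.

1 | 5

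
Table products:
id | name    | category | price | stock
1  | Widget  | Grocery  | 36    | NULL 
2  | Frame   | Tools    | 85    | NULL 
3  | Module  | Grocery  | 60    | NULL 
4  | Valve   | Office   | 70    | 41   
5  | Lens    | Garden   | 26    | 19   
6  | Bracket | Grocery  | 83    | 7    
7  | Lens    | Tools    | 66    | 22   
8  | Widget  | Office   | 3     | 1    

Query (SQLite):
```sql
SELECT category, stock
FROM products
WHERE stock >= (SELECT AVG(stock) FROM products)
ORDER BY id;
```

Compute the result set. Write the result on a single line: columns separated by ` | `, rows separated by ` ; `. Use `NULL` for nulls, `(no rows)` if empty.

Office | 41 ; Garden | 19 ; Tools | 22

Scalar subquery: AVG(stock) over all products rows = 18.0.
Keep rows where stock >= that value.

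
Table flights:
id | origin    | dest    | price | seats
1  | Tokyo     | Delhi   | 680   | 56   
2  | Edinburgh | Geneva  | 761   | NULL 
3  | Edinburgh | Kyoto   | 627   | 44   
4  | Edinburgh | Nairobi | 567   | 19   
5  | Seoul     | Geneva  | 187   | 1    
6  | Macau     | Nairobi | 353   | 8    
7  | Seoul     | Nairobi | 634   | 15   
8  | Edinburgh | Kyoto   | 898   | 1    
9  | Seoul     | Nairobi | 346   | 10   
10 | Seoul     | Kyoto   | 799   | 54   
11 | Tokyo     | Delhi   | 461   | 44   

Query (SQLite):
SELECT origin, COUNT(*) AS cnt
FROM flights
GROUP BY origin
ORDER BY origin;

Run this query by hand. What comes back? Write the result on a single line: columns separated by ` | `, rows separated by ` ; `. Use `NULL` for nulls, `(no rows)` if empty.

Partition flights by origin; compute COUNT(*) within each group.
  Edinburgh: ids {2, 3, 4, 8} → COUNT(*)=4
  Macau: ids {6} → COUNT(*)=1
  Seoul: ids {5, 7, 9, 10} → COUNT(*)=4
  Tokyo: ids {1, 11} → COUNT(*)=2

Edinburgh | 4 ; Macau | 1 ; Seoul | 4 ; Tokyo | 2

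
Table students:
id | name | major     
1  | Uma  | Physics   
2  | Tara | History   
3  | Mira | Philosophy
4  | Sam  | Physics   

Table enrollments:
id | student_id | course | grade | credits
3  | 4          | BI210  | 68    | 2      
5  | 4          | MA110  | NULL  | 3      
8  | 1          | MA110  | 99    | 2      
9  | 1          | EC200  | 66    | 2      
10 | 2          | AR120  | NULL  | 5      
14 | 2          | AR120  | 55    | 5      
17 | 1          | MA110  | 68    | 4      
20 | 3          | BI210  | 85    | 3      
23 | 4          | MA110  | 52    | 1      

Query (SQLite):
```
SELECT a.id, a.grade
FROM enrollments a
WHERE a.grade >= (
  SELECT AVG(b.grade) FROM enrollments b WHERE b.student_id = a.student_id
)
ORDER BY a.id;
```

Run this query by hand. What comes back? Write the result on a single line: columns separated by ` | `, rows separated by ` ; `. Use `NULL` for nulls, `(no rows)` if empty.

For each enrollments row a, compute AVG(grade) over rows sharing a.student_id.
Keep row a if a.grade >= that per-group AVG.
  student_id=1: AVG(grade) = 77.666667
  student_id=2: AVG(grade) = 55.0
  student_id=3: AVG(grade) = 85.0
  student_id=4: AVG(grade) = 60.0

3 | 68 ; 8 | 99 ; 14 | 55 ; 20 | 85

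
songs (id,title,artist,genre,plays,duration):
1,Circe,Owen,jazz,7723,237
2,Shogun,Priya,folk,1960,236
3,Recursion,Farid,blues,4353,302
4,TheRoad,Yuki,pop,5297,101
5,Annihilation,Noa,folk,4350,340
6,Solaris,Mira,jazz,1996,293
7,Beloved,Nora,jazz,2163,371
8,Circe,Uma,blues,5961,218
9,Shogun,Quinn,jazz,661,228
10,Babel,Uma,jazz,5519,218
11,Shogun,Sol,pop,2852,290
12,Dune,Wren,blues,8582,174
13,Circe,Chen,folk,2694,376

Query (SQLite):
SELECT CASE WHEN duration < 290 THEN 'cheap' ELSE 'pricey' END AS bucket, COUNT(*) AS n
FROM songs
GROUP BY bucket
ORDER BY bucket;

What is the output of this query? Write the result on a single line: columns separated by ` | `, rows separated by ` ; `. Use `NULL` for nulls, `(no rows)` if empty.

cheap | 7 ; pricey | 6

Bucket rows by duration < 290 → 'cheap' else 'pricey'; count each bucket.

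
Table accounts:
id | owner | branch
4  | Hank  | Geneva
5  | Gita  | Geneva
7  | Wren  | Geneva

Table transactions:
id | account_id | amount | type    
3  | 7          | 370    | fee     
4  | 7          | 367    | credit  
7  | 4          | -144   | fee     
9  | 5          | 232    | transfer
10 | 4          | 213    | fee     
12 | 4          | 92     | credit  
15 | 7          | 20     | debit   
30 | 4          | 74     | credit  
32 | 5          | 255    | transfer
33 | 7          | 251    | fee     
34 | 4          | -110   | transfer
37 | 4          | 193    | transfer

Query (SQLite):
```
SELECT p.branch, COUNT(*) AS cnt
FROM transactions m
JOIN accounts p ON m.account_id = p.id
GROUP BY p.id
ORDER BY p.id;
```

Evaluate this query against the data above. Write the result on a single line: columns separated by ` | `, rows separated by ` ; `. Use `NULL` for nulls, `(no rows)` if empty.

Join each transactions row to its accounts via account_id.
Group joined rows by accounts.id; compute COUNT(*) per group.
  4: ids {7, 10, 12, 30, 34, 37} → COUNT(*)=6
  5: ids {9, 32} → COUNT(*)=2
  7: ids {3, 4, 15, 33} → COUNT(*)=4

Geneva | 6 ; Geneva | 2 ; Geneva | 4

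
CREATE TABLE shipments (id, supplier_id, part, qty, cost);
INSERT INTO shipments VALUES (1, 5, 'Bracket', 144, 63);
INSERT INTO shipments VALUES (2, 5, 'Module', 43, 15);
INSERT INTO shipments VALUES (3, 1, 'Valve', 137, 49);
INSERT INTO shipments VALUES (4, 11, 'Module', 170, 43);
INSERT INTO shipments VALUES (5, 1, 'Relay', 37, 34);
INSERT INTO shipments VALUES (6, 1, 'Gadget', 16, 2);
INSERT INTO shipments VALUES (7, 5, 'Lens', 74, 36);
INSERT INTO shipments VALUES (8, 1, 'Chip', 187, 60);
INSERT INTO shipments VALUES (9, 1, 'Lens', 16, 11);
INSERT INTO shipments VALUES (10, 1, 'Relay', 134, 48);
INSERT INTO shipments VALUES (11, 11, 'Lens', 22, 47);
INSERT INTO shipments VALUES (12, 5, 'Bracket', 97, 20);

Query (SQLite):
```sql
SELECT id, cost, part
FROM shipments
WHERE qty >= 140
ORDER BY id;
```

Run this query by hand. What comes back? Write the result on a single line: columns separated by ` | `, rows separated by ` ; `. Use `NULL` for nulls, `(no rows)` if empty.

1 | 63 | Bracket ; 4 | 43 | Module ; 8 | 60 | Chip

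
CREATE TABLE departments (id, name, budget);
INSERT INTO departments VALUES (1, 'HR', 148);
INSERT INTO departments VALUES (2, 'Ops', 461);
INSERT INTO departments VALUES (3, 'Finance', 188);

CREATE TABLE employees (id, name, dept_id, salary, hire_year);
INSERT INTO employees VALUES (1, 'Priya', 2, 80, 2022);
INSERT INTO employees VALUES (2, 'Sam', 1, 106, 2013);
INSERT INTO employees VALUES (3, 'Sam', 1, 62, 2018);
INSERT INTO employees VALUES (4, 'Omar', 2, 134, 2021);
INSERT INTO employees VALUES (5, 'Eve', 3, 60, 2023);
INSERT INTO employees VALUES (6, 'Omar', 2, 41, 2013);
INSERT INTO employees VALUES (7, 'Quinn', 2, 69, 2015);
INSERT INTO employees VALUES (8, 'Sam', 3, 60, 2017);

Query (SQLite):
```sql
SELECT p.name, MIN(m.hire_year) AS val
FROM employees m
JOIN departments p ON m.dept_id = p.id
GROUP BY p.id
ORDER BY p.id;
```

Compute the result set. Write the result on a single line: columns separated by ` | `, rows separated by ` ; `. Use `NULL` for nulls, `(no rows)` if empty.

Join each employees row to its departments via dept_id.
Group joined rows by departments.id; compute MIN(m.hire_year) per group.
  1: ids {2, 3} → MIN(m.hire_year)=2013
  2: ids {1, 4, 6, 7} → MIN(m.hire_year)=2013
  3: ids {5, 8} → MIN(m.hire_year)=2017

HR | 2013 ; Ops | 2013 ; Finance | 2017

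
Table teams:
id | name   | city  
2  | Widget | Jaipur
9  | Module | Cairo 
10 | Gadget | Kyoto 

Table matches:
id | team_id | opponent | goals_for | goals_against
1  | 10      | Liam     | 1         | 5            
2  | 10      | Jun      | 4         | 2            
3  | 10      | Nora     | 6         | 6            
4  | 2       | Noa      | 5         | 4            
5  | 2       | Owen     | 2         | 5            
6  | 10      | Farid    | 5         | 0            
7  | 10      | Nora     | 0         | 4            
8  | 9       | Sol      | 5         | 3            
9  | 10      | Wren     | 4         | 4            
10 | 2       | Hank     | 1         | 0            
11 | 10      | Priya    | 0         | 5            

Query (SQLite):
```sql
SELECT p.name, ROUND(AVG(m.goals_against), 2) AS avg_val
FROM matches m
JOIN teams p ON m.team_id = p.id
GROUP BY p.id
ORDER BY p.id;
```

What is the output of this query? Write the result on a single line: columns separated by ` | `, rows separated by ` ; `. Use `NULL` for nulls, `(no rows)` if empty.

Join each matches row to its teams via team_id.
Group joined rows by teams.id; compute ROUND(AVG(m.goals_against), 2) per group.
  2: ids {4, 5, 10} → ROUND(AVG(m.goals_against), 2)=3
  9: ids {8} → ROUND(AVG(m.goals_against), 2)=3
  10: ids {1, 2, 3, 6, 7, 9, 11} → ROUND(AVG(m.goals_against), 2)=3.71

Widget | 3 ; Module | 3 ; Gadget | 3.71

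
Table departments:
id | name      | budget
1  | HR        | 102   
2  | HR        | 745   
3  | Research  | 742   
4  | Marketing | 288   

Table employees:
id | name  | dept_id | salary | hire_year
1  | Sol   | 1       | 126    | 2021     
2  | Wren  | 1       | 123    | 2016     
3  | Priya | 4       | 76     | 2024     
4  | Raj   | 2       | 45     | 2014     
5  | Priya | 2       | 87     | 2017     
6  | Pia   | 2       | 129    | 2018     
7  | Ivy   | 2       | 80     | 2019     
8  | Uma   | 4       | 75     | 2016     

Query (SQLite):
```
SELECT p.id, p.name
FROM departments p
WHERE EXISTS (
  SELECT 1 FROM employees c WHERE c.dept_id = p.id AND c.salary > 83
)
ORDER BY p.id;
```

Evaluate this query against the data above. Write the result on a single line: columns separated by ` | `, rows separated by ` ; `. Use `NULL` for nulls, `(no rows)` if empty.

1 | HR ; 2 | HR

For each departments row, check whether any employees with matching dept_id has salary > 83.
Keep rows where that is true.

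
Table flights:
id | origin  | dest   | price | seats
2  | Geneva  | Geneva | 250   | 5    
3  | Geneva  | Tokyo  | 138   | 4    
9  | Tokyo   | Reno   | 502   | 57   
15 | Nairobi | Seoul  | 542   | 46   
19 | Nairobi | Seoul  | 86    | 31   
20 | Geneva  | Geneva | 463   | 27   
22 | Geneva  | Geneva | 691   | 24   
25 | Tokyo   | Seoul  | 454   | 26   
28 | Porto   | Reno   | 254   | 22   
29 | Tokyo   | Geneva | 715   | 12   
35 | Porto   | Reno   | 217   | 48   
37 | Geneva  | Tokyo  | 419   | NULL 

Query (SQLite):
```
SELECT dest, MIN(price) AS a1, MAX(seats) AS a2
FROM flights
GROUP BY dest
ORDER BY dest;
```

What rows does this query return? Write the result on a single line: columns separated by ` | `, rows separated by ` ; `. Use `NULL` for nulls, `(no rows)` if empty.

Geneva | 250 | 27 ; Reno | 217 | 57 ; Seoul | 86 | 46 ; Tokyo | 138 | 4

Group flights by dest.
Per group compute: MIN(price), MAX(seats).
  Geneva: ids {2, 20, 22, 29} → MIN(price)=250, MAX(seats)=27
  Reno: ids {9, 28, 35} → MIN(price)=217, MAX(seats)=57
  Seoul: ids {15, 19, 25} → MIN(price)=86, MAX(seats)=46
  Tokyo: ids {3, 37} → MIN(price)=138, MAX(seats)=4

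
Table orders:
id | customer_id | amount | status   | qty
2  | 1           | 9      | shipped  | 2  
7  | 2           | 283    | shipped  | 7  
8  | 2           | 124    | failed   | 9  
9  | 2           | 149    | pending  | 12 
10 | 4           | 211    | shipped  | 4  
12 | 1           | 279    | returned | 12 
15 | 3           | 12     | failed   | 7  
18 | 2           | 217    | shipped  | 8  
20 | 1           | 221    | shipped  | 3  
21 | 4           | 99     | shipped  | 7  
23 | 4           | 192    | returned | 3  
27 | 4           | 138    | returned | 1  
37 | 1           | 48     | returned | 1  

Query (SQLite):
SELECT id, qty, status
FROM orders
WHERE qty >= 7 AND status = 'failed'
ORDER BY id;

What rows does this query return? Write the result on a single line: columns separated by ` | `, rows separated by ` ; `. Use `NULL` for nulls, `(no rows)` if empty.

qty >= 7: ids {7, 8, 9, 12, 15, 18, 21}
status = 'failed': ids {8, 15}
Combine with AND.

8 | 9 | failed ; 15 | 7 | failed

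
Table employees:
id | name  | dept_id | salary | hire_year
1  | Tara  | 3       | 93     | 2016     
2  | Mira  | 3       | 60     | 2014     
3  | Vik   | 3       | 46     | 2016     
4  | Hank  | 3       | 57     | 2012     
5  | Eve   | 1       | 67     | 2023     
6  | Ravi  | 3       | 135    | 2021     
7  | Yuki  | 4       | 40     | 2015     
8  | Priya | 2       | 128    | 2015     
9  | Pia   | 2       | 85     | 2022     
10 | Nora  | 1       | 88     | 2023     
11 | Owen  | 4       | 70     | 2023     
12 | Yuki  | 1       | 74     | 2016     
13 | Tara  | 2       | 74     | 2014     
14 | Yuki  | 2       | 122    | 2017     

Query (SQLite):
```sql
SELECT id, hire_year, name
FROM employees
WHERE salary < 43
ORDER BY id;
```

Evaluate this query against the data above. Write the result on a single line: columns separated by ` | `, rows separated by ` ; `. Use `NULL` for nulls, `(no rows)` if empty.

7 | 2015 | Yuki

salary < 43: ids {7}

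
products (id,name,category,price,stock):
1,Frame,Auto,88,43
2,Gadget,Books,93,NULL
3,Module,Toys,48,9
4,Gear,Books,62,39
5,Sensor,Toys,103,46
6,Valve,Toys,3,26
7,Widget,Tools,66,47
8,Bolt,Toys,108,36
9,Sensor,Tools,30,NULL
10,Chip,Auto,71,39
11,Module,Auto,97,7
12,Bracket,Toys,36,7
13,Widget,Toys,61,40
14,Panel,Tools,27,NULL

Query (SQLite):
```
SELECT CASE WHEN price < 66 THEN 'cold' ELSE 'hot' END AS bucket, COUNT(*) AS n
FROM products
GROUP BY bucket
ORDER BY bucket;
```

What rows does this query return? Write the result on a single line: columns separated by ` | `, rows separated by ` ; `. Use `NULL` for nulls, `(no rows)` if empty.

Bucket rows by price < 66 → 'cold' else 'hot'; count each bucket.

cold | 7 ; hot | 7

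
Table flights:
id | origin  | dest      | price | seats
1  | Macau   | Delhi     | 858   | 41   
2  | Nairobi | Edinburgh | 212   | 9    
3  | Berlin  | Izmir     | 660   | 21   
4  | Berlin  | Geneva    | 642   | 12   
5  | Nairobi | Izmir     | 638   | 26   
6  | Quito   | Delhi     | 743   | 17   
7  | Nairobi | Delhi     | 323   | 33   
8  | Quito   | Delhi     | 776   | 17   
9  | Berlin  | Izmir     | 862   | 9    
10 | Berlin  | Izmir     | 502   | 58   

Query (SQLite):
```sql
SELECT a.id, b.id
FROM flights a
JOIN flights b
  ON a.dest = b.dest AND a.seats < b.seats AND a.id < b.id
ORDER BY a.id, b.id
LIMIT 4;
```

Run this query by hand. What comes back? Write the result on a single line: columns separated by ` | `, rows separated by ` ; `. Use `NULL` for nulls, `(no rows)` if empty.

3 | 5 ; 3 | 10 ; 5 | 10 ; 6 | 7

Pairs (a,b) with same dest, a.seats < b.seats, a.id < b.id.
dest groups: Delhi:{1,6,7,8} Edinburgh:{2} Geneva:{4} Izmir:{3,5,9,10}
Ordered by (a.id, b.id); first 4.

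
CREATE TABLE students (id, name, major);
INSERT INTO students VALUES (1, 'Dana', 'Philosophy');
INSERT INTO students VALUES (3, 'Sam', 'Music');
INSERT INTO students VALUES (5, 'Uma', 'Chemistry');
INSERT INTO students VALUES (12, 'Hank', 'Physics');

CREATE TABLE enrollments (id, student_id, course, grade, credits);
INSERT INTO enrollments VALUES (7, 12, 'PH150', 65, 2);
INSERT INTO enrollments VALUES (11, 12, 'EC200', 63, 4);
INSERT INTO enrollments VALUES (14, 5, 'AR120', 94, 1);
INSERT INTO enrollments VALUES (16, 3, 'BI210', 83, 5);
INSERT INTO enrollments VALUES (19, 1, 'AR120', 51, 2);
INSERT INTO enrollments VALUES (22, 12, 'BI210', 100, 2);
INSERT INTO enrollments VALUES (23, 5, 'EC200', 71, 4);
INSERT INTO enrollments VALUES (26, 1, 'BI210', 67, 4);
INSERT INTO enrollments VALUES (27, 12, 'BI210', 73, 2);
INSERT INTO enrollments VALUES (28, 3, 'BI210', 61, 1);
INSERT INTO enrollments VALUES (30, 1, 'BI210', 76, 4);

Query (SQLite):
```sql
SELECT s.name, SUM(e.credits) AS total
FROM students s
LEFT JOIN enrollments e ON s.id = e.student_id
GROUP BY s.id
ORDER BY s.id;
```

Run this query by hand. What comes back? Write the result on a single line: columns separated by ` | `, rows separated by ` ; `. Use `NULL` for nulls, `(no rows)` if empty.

LEFT JOIN keeps every students row; unmatched ones get NULL for enrollments columns.
Group by students.id and compute SUM(e.credits). SUM over an all-NULL group is NULL.
  1: ids {19, 26, 30} → SUM(e.credits)=10
  3: ids {16, 28} → SUM(e.credits)=6
  5: ids {14, 23} → SUM(e.credits)=5
  12: ids {7, 11, 22, 27} → SUM(e.credits)=10

Dana | 10 ; Sam | 6 ; Uma | 5 ; Hank | 10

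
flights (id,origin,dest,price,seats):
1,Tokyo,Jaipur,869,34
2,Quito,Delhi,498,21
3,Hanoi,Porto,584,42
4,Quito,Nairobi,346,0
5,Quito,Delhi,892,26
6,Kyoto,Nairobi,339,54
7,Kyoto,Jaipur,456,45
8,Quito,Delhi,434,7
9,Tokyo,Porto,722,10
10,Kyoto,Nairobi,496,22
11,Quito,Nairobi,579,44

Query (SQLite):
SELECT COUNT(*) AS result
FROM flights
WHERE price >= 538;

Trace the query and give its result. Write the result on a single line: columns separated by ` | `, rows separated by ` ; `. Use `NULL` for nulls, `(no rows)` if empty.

5

Rows where price >= 538 → seats values: [34, 42, 26, 10, 44].
COUNT(*) counts rows → 5.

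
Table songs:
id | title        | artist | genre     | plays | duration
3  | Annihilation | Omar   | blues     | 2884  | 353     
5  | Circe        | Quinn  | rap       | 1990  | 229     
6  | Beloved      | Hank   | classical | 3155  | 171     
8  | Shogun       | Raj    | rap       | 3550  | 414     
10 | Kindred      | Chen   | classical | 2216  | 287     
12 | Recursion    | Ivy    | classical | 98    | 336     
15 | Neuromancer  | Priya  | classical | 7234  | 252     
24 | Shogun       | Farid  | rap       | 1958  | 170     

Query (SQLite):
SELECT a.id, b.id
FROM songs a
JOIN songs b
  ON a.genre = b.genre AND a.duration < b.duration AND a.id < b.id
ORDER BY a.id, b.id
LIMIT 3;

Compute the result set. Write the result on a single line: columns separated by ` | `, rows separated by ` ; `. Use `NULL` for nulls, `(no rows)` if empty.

Pairs (a,b) with same genre, a.duration < b.duration, a.id < b.id.
genre groups: blues:{3} classical:{6,10,12,15} rap:{5,8,24}
Ordered by (a.id, b.id); first 3.

5 | 8 ; 6 | 10 ; 6 | 12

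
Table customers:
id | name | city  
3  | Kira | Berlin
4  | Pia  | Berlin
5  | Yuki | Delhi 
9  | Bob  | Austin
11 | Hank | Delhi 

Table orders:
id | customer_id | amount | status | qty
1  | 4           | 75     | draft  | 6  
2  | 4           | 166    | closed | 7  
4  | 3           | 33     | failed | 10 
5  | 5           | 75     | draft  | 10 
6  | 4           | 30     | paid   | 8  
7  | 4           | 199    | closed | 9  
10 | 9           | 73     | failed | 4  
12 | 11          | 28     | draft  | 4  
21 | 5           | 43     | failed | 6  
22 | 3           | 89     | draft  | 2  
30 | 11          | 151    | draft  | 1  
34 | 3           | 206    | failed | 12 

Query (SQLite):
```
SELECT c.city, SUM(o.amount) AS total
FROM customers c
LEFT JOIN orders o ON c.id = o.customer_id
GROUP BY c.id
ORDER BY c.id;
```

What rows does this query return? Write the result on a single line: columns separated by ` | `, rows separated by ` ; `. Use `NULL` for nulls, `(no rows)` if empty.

LEFT JOIN keeps every customers row; unmatched ones get NULL for orders columns.
Group by customers.id and compute SUM(o.amount). SUM over an all-NULL group is NULL.
  3: ids {4, 22, 34} → SUM(o.amount)=328
  4: ids {1, 2, 6, 7} → SUM(o.amount)=470
  5: ids {5, 21} → SUM(o.amount)=118
  9: ids {10} → SUM(o.amount)=73
  11: ids {12, 30} → SUM(o.amount)=179

Berlin | 328 ; Berlin | 470 ; Delhi | 118 ; Austin | 73 ; Delhi | 179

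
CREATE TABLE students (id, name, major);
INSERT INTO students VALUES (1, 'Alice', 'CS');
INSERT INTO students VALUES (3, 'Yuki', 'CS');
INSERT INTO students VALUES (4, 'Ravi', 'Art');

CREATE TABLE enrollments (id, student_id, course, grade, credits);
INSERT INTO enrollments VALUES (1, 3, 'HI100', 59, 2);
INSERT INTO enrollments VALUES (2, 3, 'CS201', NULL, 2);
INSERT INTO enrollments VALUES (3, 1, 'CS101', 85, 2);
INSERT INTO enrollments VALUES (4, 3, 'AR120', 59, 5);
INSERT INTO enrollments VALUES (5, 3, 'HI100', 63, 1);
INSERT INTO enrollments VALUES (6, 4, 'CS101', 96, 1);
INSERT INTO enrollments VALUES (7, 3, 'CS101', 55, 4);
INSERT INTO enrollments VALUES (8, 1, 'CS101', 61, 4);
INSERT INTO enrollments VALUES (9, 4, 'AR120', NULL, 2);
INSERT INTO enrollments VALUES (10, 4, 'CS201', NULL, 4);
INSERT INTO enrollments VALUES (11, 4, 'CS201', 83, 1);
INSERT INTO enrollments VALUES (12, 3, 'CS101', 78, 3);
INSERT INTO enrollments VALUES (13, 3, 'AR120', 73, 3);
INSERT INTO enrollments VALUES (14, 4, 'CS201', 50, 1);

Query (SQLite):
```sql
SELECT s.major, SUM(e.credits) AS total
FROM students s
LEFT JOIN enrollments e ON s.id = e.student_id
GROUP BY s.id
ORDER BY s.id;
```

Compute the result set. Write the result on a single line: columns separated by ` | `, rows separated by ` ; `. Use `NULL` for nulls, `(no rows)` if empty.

LEFT JOIN keeps every students row; unmatched ones get NULL for enrollments columns.
Group by students.id and compute SUM(e.credits). SUM over an all-NULL group is NULL.
  1: ids {3, 8} → SUM(e.credits)=6
  3: ids {1, 2, 4, 5, 7, 12, 13} → SUM(e.credits)=20
  4: ids {6, 9, 10, 11, 14} → SUM(e.credits)=9

CS | 6 ; CS | 20 ; Art | 9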